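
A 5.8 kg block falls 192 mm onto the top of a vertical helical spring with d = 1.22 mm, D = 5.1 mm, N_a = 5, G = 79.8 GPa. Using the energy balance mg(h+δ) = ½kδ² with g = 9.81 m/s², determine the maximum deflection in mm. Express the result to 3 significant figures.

k = Gd⁴/(8D³N_a) = (79.8×10³)(1.22⁴)/(8·5.1³·5) = 33.317 N/mm
W = mg = 5.8 × 9.81 = 56.898 N
½kδ² − Wδ − Wh = 0 → δ = (W + √(W² + 2kWh))/k
δ = (56.898 + √(3237.4 + 727947))/33.317 = (56.898 + 855.09)/33.317 = 27.373 mm

27.4 mm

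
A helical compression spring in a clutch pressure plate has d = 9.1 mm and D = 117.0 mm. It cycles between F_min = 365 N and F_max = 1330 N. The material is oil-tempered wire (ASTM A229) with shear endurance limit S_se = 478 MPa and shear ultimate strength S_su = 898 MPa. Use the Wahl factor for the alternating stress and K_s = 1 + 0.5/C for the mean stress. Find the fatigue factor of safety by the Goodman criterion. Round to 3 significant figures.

C = D/d = 117.0/9.1 = 12.8571; K_W = (4C−1)/(4C−4)+0.615/C = 1.1111; K_s = 1+0.5/C = 1.0389
F_a = (F_max−F_min)/2 = 482.5 N; F_m = (F_max+F_min)/2 = 847.5 N
τ_a = K_W·8F_aD/(πd³) = 1.1111 × 190.77 = 211.96 MPa
τ_m = K_s·8F_mD/(πd³) = 1.0389 × 335.07 = 348.11 MPa
Goodman: 1/n_f = τ_a/S_se + τ_m/S_su = 211.96/478 + 348.11/898 = 0.44342 + 0.38765 = 0.83107
n_f = 1/0.83107 = 1.203

1.20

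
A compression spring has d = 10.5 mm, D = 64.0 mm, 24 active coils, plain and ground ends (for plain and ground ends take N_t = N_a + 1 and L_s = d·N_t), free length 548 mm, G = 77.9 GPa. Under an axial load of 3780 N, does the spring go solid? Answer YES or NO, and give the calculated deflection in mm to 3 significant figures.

NO, δ = 201 mm

k = Gd⁴/(8D³N_a) = (77.9×10³)(10.5⁴)/(8·64.0³·24) = 18.813 N/mm
N_t = 25; L_s = 10.5·25 = 262.5 mm; δ_solid = L₀ − L_s = 548 − 262.5 = 285.5 mm
δ = F/k = 3780/18.813 = 200.93 mm
δ < δ_solid → spring does not go solid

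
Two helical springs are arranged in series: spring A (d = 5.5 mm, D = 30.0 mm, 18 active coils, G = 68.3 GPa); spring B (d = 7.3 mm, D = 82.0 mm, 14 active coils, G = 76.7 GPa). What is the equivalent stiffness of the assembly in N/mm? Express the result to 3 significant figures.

k_A = Gd⁴/(8D³N_a) = (68.3×10³)(5.5⁴)/(8·30.0³·18) = 16.075 N/mm
k_B = Gd⁴/(8D³N_a) = (76.7×10³)(7.3⁴)/(8·82.0³·14) = 3.5272 N/mm
Series: 1/k_eq = 1/16.075 + 1/3.5272 = 0.34572; k_eq = 2.8925 N/mm

2.89 N/mm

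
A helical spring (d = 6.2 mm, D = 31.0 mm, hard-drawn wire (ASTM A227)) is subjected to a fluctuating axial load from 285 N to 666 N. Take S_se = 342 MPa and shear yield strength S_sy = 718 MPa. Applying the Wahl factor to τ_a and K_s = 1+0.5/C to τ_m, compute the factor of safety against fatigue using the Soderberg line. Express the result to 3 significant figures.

C = D/d = 31.0/6.2 = 5.0000; K_W = (4C−1)/(4C−4)+0.615/C = 1.3105; K_s = 1+0.5/C = 1.1000
F_a = (F_max−F_min)/2 = 190.5 N; F_m = (F_max+F_min)/2 = 475.5 N
τ_a = K_W·8F_aD/(πd³) = 1.3105 × 63.099 = 82.691 MPa
τ_m = K_s·8F_mD/(πd³) = 1.1000 × 157.5 = 173.25 MPa
Soderberg: 1/n_f = τ_a/S_se + τ_m/S_sy = 82.691/342 + 173.25/718 = 0.24179 + 0.24129 = 0.48308
n_f = 1/0.48308 = 2.07

2.07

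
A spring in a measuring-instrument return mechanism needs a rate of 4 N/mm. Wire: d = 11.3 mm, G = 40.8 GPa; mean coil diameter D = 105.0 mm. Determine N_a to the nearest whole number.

N_a = Gd⁴/(8D³k) = (40.8×10³ × 11.3⁴)/(8 × 105.0³ × 4)
    = 6.65233e+08 / 3.7044e+07 = 17.96 → 18 coils

18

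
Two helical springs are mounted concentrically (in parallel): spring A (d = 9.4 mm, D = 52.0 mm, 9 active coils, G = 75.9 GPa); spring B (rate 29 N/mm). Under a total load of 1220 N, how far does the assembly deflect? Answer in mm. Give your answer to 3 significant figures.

13.9 mm

k_A = Gd⁴/(8D³N_a) = (75.9×10³)(9.4⁴)/(8·52.0³·9) = 58.534 N/mm
Parallel: k_eq = 58.534 + 29 = 87.534 N/mm
δ = F/k_eq = 1220/87.534 = 13.937 mm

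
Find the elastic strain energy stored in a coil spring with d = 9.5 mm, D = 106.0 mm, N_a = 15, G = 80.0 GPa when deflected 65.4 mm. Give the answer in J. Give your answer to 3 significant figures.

9.75 J

k = Gd⁴/(8D³N_a) = (80.0×10³)(9.5⁴)/(8·106.0³·15) = 4.5592 N/mm
U = ½kδ² = 0.5 × 4.5592 × 65.4² = 9750.1 N·mm = 9.7501 J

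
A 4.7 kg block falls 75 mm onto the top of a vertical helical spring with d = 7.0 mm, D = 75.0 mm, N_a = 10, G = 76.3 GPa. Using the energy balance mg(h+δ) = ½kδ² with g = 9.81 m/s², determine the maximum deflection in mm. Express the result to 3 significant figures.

k = Gd⁴/(8D³N_a) = (76.3×10³)(7.0⁴)/(8·75.0³·10) = 5.428 N/mm
W = mg = 4.7 × 9.81 = 46.107 N
½kδ² − Wδ − Wh = 0 → δ = (W + √(W² + 2kWh))/k
δ = (46.107 + √(2125.9 + 37540.6))/5.428 = (46.107 + 199.16)/5.428 = 45.186 mm

45.2 mm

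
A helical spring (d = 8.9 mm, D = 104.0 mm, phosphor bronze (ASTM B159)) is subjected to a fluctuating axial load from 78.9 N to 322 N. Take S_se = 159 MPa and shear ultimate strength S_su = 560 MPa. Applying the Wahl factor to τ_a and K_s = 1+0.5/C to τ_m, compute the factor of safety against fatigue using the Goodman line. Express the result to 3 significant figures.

2.16

C = D/d = 104.0/8.9 = 11.6854; K_W = (4C−1)/(4C−4)+0.615/C = 1.1228; K_s = 1+0.5/C = 1.0428
F_a = (F_max−F_min)/2 = 121.55 N; F_m = (F_max+F_min)/2 = 200.45 N
τ_a = K_W·8F_aD/(πd³) = 1.1228 × 45.662 = 51.271 MPa
τ_m = K_s·8F_mD/(πd³) = 1.0428 × 75.303 = 78.525 MPa
Goodman: 1/n_f = τ_a/S_se + τ_m/S_su = 51.271/159 + 78.525/560 = 0.32246 + 0.14022 = 0.46268
n_f = 1/0.46268 = 2.161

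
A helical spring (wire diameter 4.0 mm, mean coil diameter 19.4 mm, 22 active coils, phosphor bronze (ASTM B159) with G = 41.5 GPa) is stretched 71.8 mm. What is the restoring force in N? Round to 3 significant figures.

594 N

k = Gd⁴/(8D³N_a) = (41.5×10³)(4.0⁴)/(8·19.4³·22) = 8.2674 N/mm
F = k·δ = 8.2674 × 71.8 = 593.6 N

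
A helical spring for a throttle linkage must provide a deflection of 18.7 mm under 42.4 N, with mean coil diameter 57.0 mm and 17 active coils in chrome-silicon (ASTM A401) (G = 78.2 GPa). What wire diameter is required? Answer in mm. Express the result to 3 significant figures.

5.20 mm

Required rate k = F/δ = 42.4/18.7 = 2.2674 N/mm
d = (8D³N_a·k / G)^(1/4) = (8·57.0³·17·2.2674 / (78.2×10³))^0.25
  = (730.27)^0.25 = 5.1984 mm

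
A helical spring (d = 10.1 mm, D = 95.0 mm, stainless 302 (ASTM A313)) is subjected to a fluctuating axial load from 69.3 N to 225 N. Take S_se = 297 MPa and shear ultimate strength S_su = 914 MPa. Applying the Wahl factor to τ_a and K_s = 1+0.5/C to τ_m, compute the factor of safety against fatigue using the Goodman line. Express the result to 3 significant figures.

C = D/d = 95.0/10.1 = 9.4059; K_W = (4C−1)/(4C−4)+0.615/C = 1.1546; K_s = 1+0.5/C = 1.0532
F_a = (F_max−F_min)/2 = 77.85 N; F_m = (F_max+F_min)/2 = 147.15 N
τ_a = K_W·8F_aD/(πd³) = 1.1546 × 18.279 = 21.105 MPa
τ_m = K_s·8F_mD/(πd³) = 1.0532 × 34.551 = 36.388 MPa
Goodman: 1/n_f = τ_a/S_se + τ_m/S_su = 21.105/297 + 36.388/914 = 0.07106 + 0.03981 = 0.11087
n_f = 1/0.11087 = 9.019

9.02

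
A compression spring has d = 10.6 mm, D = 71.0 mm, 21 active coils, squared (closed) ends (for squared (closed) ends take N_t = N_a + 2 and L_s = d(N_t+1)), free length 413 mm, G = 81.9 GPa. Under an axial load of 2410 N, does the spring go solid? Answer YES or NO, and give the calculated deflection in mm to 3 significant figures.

NO, δ = 140 mm

k = Gd⁴/(8D³N_a) = (81.9×10³)(10.6⁴)/(8·71.0³·21) = 17.196 N/mm
N_t = 23; L_s = 10.6·24 = 254.4 mm; δ_solid = L₀ − L_s = 413 − 254.4 = 158.6 mm
δ = F/k = 2410/17.196 = 140.15 mm
δ < δ_solid → spring does not go solid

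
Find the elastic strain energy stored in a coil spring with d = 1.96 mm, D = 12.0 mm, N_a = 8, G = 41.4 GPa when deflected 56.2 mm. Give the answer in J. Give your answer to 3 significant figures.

k = Gd⁴/(8D³N_a) = (41.4×10³)(1.96⁴)/(8·12.0³·8) = 5.5246 N/mm
U = ½kδ² = 0.5 × 5.5246 × 56.2² = 8724.6 N·mm = 8.7246 J

8.72 J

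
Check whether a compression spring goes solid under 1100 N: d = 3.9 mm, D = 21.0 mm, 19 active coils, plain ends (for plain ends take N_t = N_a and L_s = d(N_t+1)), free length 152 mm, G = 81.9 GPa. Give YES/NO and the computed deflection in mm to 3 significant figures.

YES, δ = 81.7 mm

k = Gd⁴/(8D³N_a) = (81.9×10³)(3.9⁴)/(8·21.0³·19) = 13.46 N/mm
N_t = 19; L_s = 3.9·20 = 78 mm; δ_solid = L₀ − L_s = 152 − 78 = 74 mm
δ = F/k = 1100/13.46 = 81.724 mm
δ ≥ δ_solid → spring goes solid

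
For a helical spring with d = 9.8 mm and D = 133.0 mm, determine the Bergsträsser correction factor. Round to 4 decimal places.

C = D/d = 133.0/9.8 = 13.5714
K_B = (4C+2)/(4C−3) = 56.286/51.286 = 1.0975

1.0975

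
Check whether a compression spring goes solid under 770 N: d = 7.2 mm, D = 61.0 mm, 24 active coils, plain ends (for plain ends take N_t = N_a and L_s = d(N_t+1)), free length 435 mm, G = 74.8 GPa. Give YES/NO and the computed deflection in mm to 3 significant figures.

k = Gd⁴/(8D³N_a) = (74.8×10³)(7.2⁴)/(8·61.0³·24) = 4.6125 N/mm
N_t = 24; L_s = 7.2·25 = 180 mm; δ_solid = L₀ − L_s = 435 − 180 = 255 mm
δ = F/k = 770/4.6125 = 166.94 mm
δ < δ_solid → spring does not go solid

NO, δ = 167 mm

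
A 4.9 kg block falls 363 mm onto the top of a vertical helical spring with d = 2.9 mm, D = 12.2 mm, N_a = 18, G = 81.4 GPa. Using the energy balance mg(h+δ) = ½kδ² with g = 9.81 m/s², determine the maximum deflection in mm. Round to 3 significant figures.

42.1 mm

k = Gd⁴/(8D³N_a) = (81.4×10³)(2.9⁴)/(8·12.2³·18) = 22.018 N/mm
W = mg = 4.9 × 9.81 = 48.069 N
½kδ² − Wδ − Wh = 0 → δ = (W + √(W² + 2kWh))/k
δ = (48.069 + √(2310.6 + 768380))/22.018 = (48.069 + 877.89)/22.018 = 42.055 mm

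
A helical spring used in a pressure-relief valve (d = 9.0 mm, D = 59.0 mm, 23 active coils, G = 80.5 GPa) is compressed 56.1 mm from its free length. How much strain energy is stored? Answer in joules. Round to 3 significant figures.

k = Gd⁴/(8D³N_a) = (80.5×10³)(9.0⁴)/(8·59.0³·23) = 13.976 N/mm
U = ½kδ² = 0.5 × 13.976 × 56.1² = 21993 N·mm = 21.993 J

22.0 J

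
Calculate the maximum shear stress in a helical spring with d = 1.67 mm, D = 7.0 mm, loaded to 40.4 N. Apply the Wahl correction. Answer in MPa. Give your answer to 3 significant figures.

Spring index C = D/d = 7.0/1.67 = 4.1916
K_W = (4C−1)/(4C−4) + 0.615/C = 15.766/12.766 + 0.1467 = 1.3817
τ₀ = 8FD/(πd³) = 8·40.4·7.0/(π·1.67³) = 2262.4/14.632 = 154.62 MPa
τ_max = K·τ₀ = 1.3817 × 154.62 = 213.64 MPa

214 MPa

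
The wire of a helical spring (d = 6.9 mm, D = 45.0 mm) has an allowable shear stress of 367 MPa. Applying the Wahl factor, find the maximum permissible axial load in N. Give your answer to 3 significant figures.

C = D/d = 45.0/6.9 = 6.5217
K_W = (4C−1)/(4C−4) + 0.615/C = 25.087/22.087 + 0.0943 = 1.2301
τ_max = K·8FD/(πd³) → F_max = τ_allow·πd³/(8DK)
F_max = 367·π·6.9³/(8·45.0·1.2301) = 3.7876e+05/442.85 = 855.28 N

855 N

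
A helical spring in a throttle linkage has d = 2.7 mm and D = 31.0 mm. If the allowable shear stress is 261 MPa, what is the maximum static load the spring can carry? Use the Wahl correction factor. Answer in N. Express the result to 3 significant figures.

C = D/d = 31.0/2.7 = 11.4815
K_W = (4C−1)/(4C−4) + 0.615/C = 44.926/41.926 + 0.0536 = 1.1251
τ_max = K·8FD/(πd³) → F_max = τ_allow·πd³/(8DK)
F_max = 261·π·2.7³/(8·31.0·1.1251) = 16139/279.03 = 57.84 N

57.8 N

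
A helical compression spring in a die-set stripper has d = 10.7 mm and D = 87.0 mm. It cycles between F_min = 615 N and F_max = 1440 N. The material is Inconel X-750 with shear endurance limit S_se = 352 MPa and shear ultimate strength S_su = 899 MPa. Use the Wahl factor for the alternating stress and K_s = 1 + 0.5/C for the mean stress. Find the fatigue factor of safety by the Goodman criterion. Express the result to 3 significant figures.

2.13

C = D/d = 87.0/10.7 = 8.1308; K_W = (4C−1)/(4C−4)+0.615/C = 1.1808; K_s = 1+0.5/C = 1.0615
F_a = (F_max−F_min)/2 = 412.5 N; F_m = (F_max+F_min)/2 = 1027.5 N
τ_a = K_W·8F_aD/(πd³) = 1.1808 × 74.599 = 88.087 MPa
τ_m = K_s·8F_mD/(πd³) = 1.0615 × 185.82 = 197.25 MPa
Goodman: 1/n_f = τ_a/S_se + τ_m/S_su = 88.087/352 + 197.25/899 = 0.25025 + 0.21941 = 0.46965
n_f = 1/0.46965 = 2.129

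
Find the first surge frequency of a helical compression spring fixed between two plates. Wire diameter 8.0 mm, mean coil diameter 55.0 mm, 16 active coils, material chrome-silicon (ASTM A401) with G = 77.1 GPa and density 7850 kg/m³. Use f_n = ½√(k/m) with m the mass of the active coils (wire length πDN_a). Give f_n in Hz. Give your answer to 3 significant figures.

58.3 Hz

k = Gd⁴/(8D³N_a) = (77.1×10³)(8.0⁴)/(8·55.0³·16) = 14.829 N/mm = 14829 N/m
Wire length L = πDN_a = π·55.0·16 = 2764.6 mm
m = ρ·(πd²/4)·L = 7850 × 50.265×10⁻⁶ m² × 2.7646 m = 1.0909 kg
f_n = ½√(k/m) = 0.5·√(14829/1.0909) = 0.5·√(13594) = 58.296 Hz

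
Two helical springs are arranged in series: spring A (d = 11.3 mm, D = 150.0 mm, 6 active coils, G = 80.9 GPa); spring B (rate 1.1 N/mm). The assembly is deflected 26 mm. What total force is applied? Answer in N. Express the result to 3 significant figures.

k_A = Gd⁴/(8D³N_a) = (80.9×10³)(11.3⁴)/(8·150.0³·6) = 8.1423 N/mm
Series: 1/k_eq = 1/8.1423 + 1/1.1 = 1.0319; k_eq = 0.96908 N/mm
F = k_eq·δ = 0.96908·26 = 25.196 N

25.2 N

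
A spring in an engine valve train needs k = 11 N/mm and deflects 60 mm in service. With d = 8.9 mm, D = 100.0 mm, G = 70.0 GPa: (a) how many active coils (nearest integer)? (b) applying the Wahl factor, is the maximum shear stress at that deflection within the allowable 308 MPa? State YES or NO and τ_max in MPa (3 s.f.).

(a) 5 coils; (b) YES, τ_max = 268 MPa

N_a = Gd⁴/(8D³k) = (70.0×10³)(8.9⁴)/(8·100.0³·11) = 4.991 → N_a = 5
Actual rate k = Gd⁴/(8D³·5) = 10.98 N/mm
Working load F = kδ = 10.98·60 = 658.79 N
C = 100.0/8.9 = 11.2360; K_W = (4C−1)/(4C−4)+0.615/C = 1.1280
τ_max = K_W·8FD/(πd³) = 1.1280·237.97 = 268.43 MPa
τ_max ≤ 308 MPa → acceptable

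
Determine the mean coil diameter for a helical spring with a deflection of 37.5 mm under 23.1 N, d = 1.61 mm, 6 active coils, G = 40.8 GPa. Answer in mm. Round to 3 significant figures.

Required rate k = F/δ = 23.1/37.5 = 0.616 N/mm
D = (Gd⁴/(8N_a·k))^(1/3) = (40.8×10³·1.61⁴/(8·6·0.616))^(1/3)
  = (9271.32)^(1/3) = 21.0078 mm

21.0 mm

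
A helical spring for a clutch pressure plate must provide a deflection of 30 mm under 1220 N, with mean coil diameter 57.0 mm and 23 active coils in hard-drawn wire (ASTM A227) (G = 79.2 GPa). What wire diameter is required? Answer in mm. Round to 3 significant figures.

11.5 mm

Required rate k = F/δ = 1220/30 = 40.667 N/mm
d = (8D³N_a·k / G)^(1/4) = (8·57.0³·23·40.667 / (79.2×10³))^0.25
  = (17497)^0.25 = 11.5011 mm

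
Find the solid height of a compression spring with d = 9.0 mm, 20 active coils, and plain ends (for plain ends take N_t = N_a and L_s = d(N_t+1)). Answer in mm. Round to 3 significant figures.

plain ends: N_t = N_a = 20
L_s = d·(N_t+1) = 9.0 × 21 = 189 mm

189 mm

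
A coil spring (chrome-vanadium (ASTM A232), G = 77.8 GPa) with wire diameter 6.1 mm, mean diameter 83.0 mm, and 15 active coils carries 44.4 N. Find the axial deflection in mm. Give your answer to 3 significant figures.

28.3 mm

k = Gd⁴/(8D³N_a) = (77.8×10³)(6.1⁴)/(8·83.0³·15) = 1.5699 N/mm
δ = F/k = 44.4 / 1.5699 = 28.281 mm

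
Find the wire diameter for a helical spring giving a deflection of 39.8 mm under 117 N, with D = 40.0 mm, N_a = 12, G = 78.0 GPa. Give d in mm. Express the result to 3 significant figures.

Required rate k = F/δ = 117/39.8 = 2.9397 N/mm
d = (8D³N_a·k / G)^(1/4) = (8·40.0³·12·2.9397 / (78.0×10³))^0.25
  = (231.56)^0.25 = 3.9009 mm

3.90 mm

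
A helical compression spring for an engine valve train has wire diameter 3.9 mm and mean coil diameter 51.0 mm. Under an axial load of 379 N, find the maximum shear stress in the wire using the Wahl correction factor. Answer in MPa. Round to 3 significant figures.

920 MPa

Spring index C = D/d = 51.0/3.9 = 13.0769
K_W = (4C−1)/(4C−4) + 0.615/C = 51.308/48.308 + 0.0470 = 1.1091
τ₀ = 8FD/(πd³) = 8·379·51.0/(π·3.9³) = 154632/186.36 = 829.77 MPa
τ_max = K·τ₀ = 1.1091 × 829.77 = 920.32 MPa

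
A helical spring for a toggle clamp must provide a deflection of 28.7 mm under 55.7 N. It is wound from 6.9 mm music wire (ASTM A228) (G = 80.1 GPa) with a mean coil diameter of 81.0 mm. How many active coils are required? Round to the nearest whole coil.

22

Required rate k = F/δ = 55.7/28.7 = 1.9408 N/mm
N_a = Gd⁴/(8D³k) = (80.1×10³ × 6.9⁴)/(8 × 81.0³ × 1.9408)
    = 1.81564e+08 / 8.25122e+06 = 22 → 22 coils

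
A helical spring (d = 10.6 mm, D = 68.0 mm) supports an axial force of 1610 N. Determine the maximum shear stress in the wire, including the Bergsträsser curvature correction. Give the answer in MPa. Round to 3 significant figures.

Spring index C = D/d = 68.0/10.6 = 6.4151
K_B = (4C+2)/(4C−3) = 27.660/22.660 = 1.2206
τ₀ = 8FD/(πd³) = 8·1610·68.0/(π·10.6³) = 875840/3741.7 = 234.08 MPa
τ_max = K·τ₀ = 1.2206 × 234.08 = 285.73 MPa

286 MPa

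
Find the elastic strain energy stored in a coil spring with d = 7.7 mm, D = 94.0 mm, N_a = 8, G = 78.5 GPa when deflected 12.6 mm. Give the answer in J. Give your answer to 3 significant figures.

k = Gd⁴/(8D³N_a) = (78.5×10³)(7.7⁴)/(8·94.0³·8) = 5.1912 N/mm
U = ½kδ² = 0.5 × 5.1912 × 12.6² = 412.08 N·mm = 0.41208 J

0.412 J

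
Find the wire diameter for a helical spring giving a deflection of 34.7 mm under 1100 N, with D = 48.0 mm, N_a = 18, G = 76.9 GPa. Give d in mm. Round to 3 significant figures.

Required rate k = F/δ = 1100/34.7 = 31.7 N/mm
d = (8D³N_a·k / G)^(1/4) = (8·48.0³·18·31.7 / (76.9×10³))^0.25
  = (6564.8)^0.25 = 9.0013 mm

9.00 mm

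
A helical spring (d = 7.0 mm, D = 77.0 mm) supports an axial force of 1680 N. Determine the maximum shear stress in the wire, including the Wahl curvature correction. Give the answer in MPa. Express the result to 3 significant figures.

Spring index C = D/d = 77.0/7.0 = 11.0000
K_W = (4C−1)/(4C−4) + 0.615/C = 43.000/40.000 + 0.0559 = 1.1309
τ₀ = 8FD/(πd³) = 8·1680·77.0/(π·7.0³) = 1.03488e+06/1077.6 = 960.39 MPa
τ_max = K·τ₀ = 1.1309 × 960.39 = 1086.1 MPa

1090 MPa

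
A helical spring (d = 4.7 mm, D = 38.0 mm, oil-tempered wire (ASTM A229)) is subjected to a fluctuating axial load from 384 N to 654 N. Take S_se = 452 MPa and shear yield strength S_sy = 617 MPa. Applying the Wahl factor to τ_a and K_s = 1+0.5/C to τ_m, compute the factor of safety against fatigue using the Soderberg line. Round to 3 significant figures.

0.861

C = D/d = 38.0/4.7 = 8.0851; K_W = (4C−1)/(4C−4)+0.615/C = 1.1819; K_s = 1+0.5/C = 1.0618
F_a = (F_max−F_min)/2 = 135 N; F_m = (F_max+F_min)/2 = 519 N
τ_a = K_W·8F_aD/(πd³) = 1.1819 × 125.82 = 148.71 MPa
τ_m = K_s·8F_mD/(πd³) = 1.0618 × 483.72 = 513.64 MPa
Soderberg: 1/n_f = τ_a/S_se + τ_m/S_sy = 148.71/452 + 513.64/617 = 0.32901 + 0.83248 = 1.1615
n_f = 1/1.1615 = 0.861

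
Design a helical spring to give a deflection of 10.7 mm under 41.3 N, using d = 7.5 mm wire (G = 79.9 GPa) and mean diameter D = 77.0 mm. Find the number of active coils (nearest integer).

Required rate k = F/δ = 41.3/10.7 = 3.8598 N/mm
N_a = Gd⁴/(8D³k) = (79.9×10³ × 7.5⁴)/(8 × 77.0³ × 3.8598)
    = 2.52809e+08 / 1.40971e+07 = 17.93 → 18 coils

18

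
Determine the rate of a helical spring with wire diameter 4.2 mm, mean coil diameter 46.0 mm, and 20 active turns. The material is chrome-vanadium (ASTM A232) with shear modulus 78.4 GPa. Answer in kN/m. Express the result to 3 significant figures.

k = Gd⁴/(8D³N_a) = (78.4×10³ × 4.2⁴) / (8 × 46.0³ × 20)
  = 2.43957e+07 / 1.55738e+07 = 1.5665 N/mm

1.57 kN/m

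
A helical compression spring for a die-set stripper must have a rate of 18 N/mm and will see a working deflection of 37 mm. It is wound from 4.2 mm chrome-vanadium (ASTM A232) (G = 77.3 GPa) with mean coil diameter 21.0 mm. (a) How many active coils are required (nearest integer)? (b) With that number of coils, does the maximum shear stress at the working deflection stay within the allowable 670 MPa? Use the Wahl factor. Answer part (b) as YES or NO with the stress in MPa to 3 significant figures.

(a) 18 coils; (b) YES, τ_max = 631 MPa

N_a = Gd⁴/(8D³k) = (77.3×10³)(4.2⁴)/(8·21.0³·18) = 18.04 → N_a = 18
Actual rate k = Gd⁴/(8D³·18) = 18.037 N/mm
Working load F = kδ = 18.037·37 = 667.36 N
C = 21.0/4.2 = 5.0000; K_W = (4C−1)/(4C−4)+0.615/C = 1.3105
τ_max = K_W·8FD/(πd³) = 1.3105·481.69 = 631.26 MPa
τ_max ≤ 670 MPa → acceptable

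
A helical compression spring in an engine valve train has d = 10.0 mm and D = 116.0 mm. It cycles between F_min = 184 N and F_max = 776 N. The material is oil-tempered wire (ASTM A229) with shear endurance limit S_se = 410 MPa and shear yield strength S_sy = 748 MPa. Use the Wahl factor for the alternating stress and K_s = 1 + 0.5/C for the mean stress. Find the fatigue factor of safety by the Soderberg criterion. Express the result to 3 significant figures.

2.29

C = D/d = 116.0/10.0 = 11.6000; K_W = (4C−1)/(4C−4)+0.615/C = 1.1238; K_s = 1+0.5/C = 1.0431
F_a = (F_max−F_min)/2 = 296 N; F_m = (F_max+F_min)/2 = 480 N
τ_a = K_W·8F_aD/(πd³) = 1.1238 × 87.436 = 98.258 MPa
τ_m = K_s·8F_mD/(πd³) = 1.0431 × 141.79 = 147.9 MPa
Soderberg: 1/n_f = τ_a/S_se + τ_m/S_sy = 98.258/410 + 147.9/748 = 0.23965 + 0.19773 = 0.43738
n_f = 1/0.43738 = 2.286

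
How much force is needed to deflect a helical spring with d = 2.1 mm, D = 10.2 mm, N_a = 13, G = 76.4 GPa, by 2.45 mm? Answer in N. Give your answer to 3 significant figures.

k = Gd⁴/(8D³N_a) = (76.4×10³)(2.1⁴)/(8·10.2³·13) = 13.463 N/mm
F = k·δ = 13.463 × 2.45 = 32.984 N

33.0 N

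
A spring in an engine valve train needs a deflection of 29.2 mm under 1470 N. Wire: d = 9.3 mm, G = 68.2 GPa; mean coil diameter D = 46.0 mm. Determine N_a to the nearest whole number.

Required rate k = F/δ = 1470/29.2 = 50.342 N/mm
N_a = Gd⁴/(8D³k) = (68.2×10³ × 9.3⁴)/(8 × 46.0³ × 50.342)
    = 5.10171e+08 / 3.92011e+07 = 13.01 → 13 coils

13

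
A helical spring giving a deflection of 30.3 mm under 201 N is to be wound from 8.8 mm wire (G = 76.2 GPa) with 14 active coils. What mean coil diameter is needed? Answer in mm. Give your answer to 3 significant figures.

Required rate k = F/δ = 201/30.3 = 6.6337 N/mm
D = (Gd⁴/(8N_a·k))^(1/3) = (76.2×10³·8.8⁴/(8·14·6.6337))^(1/3)
  = (615055)^(1/3) = 85.0429 mm

85.0 mm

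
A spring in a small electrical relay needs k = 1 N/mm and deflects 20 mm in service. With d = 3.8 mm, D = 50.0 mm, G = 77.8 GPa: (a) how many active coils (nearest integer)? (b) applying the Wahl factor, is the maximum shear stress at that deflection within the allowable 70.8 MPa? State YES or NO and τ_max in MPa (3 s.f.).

N_a = Gd⁴/(8D³k) = (77.8×10³)(3.8⁴)/(8·50.0³·1) = 16.22 → N_a = 16
Actual rate k = Gd⁴/(8D³·16) = 1.0139 N/mm
Working load F = kδ = 1.0139·20 = 20.278 N
C = 50.0/3.8 = 13.1579; K_W = (4C−1)/(4C−4)+0.615/C = 1.1084
τ_max = K_W·8FD/(πd³) = 1.1084·47.053 = 52.154 MPa
τ_max ≤ 70.8 MPa → acceptable

(a) 16 coils; (b) YES, τ_max = 52.2 MPa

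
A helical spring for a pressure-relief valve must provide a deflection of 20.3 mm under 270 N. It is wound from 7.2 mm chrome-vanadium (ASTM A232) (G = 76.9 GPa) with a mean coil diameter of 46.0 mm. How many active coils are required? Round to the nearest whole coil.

20

Required rate k = F/δ = 270/20.3 = 13.3 N/mm
N_a = Gd⁴/(8D³k) = (76.9×10³ × 7.2⁴)/(8 × 46.0³ × 13.3)
    = 2.0666e+08 / 1.03569e+07 = 19.95 → 20 coils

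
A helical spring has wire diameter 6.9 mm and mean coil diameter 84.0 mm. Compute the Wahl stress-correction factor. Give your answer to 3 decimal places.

1.118

C = D/d = 84.0/6.9 = 12.1739
K_W = (4C−1)/(4C−4) + 0.615/C = 47.696/44.696 + 0.0505 = 1.1176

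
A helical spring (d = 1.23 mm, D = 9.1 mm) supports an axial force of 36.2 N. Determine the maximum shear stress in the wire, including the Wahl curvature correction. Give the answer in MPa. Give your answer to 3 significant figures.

541 MPa

Spring index C = D/d = 9.1/1.23 = 7.3984
K_W = (4C−1)/(4C−4) + 0.615/C = 28.593/25.593 + 0.0831 = 1.2003
τ₀ = 8FD/(πd³) = 8·36.2·9.1/(π·1.23³) = 2635.36/5.8461 = 450.79 MPa
τ_max = K·τ₀ = 1.2003 × 450.79 = 541.1 MPa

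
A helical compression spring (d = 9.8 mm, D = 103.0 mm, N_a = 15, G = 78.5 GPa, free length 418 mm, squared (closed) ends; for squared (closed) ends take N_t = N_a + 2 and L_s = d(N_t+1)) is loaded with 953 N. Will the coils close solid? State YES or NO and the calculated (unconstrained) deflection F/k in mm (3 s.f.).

NO, δ = 173 mm

k = Gd⁴/(8D³N_a) = (78.5×10³)(9.8⁴)/(8·103.0³·15) = 5.5218 N/mm
N_t = 17; L_s = 9.8·18 = 176.4 mm; δ_solid = L₀ − L_s = 418 − 176.4 = 241.6 mm
δ = F/k = 953/5.5218 = 172.59 mm
δ < δ_solid → spring does not go solid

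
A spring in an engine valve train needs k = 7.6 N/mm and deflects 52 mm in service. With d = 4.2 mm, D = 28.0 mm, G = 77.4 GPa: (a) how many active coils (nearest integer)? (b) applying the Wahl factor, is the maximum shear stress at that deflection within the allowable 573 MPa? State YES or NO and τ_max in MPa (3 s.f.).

N_a = Gd⁴/(8D³k) = (77.4×10³)(4.2⁴)/(8·28.0³·7.6) = 18.05 → N_a = 18
Actual rate k = Gd⁴/(8D³·18) = 7.6191 N/mm
Working load F = kδ = 7.6191·52 = 396.19 N
C = 28.0/4.2 = 6.6667; K_W = (4C−1)/(4C−4)+0.615/C = 1.2246
τ_max = K_W·8FD/(πd³) = 1.2246·381.29 = 466.93 MPa
τ_max ≤ 573 MPa → acceptable

(a) 18 coils; (b) YES, τ_max = 467 MPa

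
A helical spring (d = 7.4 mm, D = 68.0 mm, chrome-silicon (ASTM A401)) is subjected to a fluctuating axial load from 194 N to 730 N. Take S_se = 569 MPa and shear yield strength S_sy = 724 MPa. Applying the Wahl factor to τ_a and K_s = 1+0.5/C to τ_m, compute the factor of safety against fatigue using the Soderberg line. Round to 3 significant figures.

1.92

C = D/d = 68.0/7.4 = 9.1892; K_W = (4C−1)/(4C−4)+0.615/C = 1.1585; K_s = 1+0.5/C = 1.0544
F_a = (F_max−F_min)/2 = 268 N; F_m = (F_max+F_min)/2 = 462 N
τ_a = K_W·8F_aD/(πd³) = 1.1585 × 114.52 = 132.67 MPa
τ_m = K_s·8F_mD/(πd³) = 1.0544 × 197.42 = 208.16 MPa
Soderberg: 1/n_f = τ_a/S_se + τ_m/S_sy = 132.67/569 + 208.16/724 = 0.23317 + 0.28752 = 0.52069
n_f = 1/0.52069 = 1.921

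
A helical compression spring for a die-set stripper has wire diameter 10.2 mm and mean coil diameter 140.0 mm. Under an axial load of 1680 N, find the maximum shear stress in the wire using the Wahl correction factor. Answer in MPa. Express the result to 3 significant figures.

Spring index C = D/d = 140.0/10.2 = 13.7255
K_W = (4C−1)/(4C−4) + 0.615/C = 53.902/50.902 + 0.0448 = 1.1037
τ₀ = 8FD/(πd³) = 8·1680·140.0/(π·10.2³) = 1.8816e+06/3333.9 = 564.39 MPa
τ_max = K·τ₀ = 1.1037 × 564.39 = 622.94 MPa

623 MPa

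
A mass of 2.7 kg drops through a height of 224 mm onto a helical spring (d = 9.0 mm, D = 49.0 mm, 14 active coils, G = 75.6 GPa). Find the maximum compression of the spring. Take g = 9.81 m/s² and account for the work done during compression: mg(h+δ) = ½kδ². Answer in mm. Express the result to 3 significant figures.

18.5 mm

k = Gd⁴/(8D³N_a) = (75.6×10³)(9.0⁴)/(8·49.0³·14) = 37.643 N/mm
W = mg = 2.7 × 9.81 = 26.487 N
½kδ² − Wδ − Wh = 0 → δ = (W + √(W² + 2kWh))/k
δ = (26.487 + √(701.56 + 446680))/37.643 = (26.487 + 668.87)/37.643 = 18.472 mm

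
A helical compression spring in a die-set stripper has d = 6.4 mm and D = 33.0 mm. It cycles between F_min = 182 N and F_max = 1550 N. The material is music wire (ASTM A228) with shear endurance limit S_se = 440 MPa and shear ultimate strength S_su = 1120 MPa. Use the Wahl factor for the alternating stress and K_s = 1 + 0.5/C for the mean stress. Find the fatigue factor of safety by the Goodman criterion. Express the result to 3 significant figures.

C = D/d = 33.0/6.4 = 5.1562; K_W = (4C−1)/(4C−4)+0.615/C = 1.2997; K_s = 1+0.5/C = 1.0970
F_a = (F_max−F_min)/2 = 684 N; F_m = (F_max+F_min)/2 = 866 N
τ_a = K_W·8F_aD/(πd³) = 1.2997 × 219.27 = 284.98 MPa
τ_m = K_s·8F_mD/(πd³) = 1.0970 × 277.61 = 304.53 MPa
Goodman: 1/n_f = τ_a/S_se + τ_m/S_su = 284.98/440 + 304.53/1120 = 0.64769 + 0.27190 = 0.91959
n_f = 1/0.91959 = 1.087

1.09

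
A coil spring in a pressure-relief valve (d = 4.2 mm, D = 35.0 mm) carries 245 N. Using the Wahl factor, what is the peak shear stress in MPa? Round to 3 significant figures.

Spring index C = D/d = 35.0/4.2 = 8.3333
K_W = (4C−1)/(4C−4) + 0.615/C = 32.333/29.333 + 0.0738 = 1.1761
τ₀ = 8FD/(πd³) = 8·245·35.0/(π·4.2³) = 68600/232.75 = 294.73 MPa
τ_max = K·τ₀ = 1.1761 × 294.73 = 346.63 MPa

347 MPa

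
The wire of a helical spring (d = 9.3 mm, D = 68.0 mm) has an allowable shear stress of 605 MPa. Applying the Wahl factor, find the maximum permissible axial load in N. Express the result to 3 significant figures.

C = D/d = 68.0/9.3 = 7.3118
K_W = (4C−1)/(4C−4) + 0.615/C = 28.247/25.247 + 0.0841 = 1.2029
τ_max = K·8FD/(πd³) → F_max = τ_allow·πd³/(8DK)
F_max = 605·π·9.3³/(8·68.0·1.2029) = 1.5288e+06/654.4 = 2336.2 N

2340 N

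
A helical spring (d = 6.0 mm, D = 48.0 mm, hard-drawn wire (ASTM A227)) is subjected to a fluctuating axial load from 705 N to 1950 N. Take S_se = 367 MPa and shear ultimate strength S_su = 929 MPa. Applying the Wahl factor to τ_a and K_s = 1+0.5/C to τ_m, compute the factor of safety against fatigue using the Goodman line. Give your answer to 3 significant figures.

C = D/d = 48.0/6.0 = 8.0000; K_W = (4C−1)/(4C−4)+0.615/C = 1.1840; K_s = 1+0.5/C = 1.0625
F_a = (F_max−F_min)/2 = 622.5 N; F_m = (F_max+F_min)/2 = 1327.5 N
τ_a = K_W·8F_aD/(πd³) = 1.1840 × 352.26 = 417.09 MPa
τ_m = K_s·8F_mD/(πd³) = 1.0625 × 751.21 = 798.16 MPa
Goodman: 1/n_f = τ_a/S_se + τ_m/S_su = 417.09/367 + 798.16/929 = 1.13647 + 0.85916 = 1.9956
n_f = 1/1.9956 = 0.5011

0.501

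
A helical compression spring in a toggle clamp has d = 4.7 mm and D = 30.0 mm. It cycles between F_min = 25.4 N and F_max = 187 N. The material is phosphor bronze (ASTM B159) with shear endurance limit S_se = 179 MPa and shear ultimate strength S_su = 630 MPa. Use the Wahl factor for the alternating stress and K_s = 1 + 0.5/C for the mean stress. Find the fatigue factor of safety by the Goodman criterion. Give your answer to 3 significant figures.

C = D/d = 30.0/4.7 = 6.3830; K_W = (4C−1)/(4C−4)+0.615/C = 1.2357; K_s = 1+0.5/C = 1.0783
F_a = (F_max−F_min)/2 = 80.8 N; F_m = (F_max+F_min)/2 = 106.2 N
τ_a = K_W·8F_aD/(πd³) = 1.2357 × 59.454 = 73.466 MPa
τ_m = K_s·8F_mD/(πd³) = 1.0783 × 78.143 = 84.265 MPa
Goodman: 1/n_f = τ_a/S_se + τ_m/S_su = 73.466/179 + 84.265/630 = 0.41042 + 0.13375 = 0.54418
n_f = 1/0.54418 = 1.838

1.84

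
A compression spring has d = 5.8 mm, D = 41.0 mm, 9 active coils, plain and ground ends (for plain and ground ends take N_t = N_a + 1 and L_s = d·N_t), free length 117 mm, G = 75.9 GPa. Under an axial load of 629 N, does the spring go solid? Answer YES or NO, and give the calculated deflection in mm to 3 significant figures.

k = Gd⁴/(8D³N_a) = (75.9×10³)(5.8⁴)/(8·41.0³·9) = 17.309 N/mm
N_t = 10; L_s = 5.8·10 = 58 mm; δ_solid = L₀ − L_s = 117 − 58 = 59 mm
δ = F/k = 629/17.309 = 36.34 mm
δ < δ_solid → spring does not go solid

NO, δ = 36.3 mm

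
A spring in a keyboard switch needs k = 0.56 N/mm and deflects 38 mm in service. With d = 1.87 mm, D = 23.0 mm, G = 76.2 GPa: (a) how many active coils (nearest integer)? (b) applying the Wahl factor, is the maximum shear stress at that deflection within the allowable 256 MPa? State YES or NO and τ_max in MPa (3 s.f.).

(a) 17 coils; (b) YES, τ_max = 214 MPa

N_a = Gd⁴/(8D³k) = (76.2×10³)(1.87⁴)/(8·23.0³·0.56) = 17.09 → N_a = 17
Actual rate k = Gd⁴/(8D³·17) = 0.56312 N/mm
Working load F = kδ = 0.56312·38 = 21.398 N
C = 23.0/1.87 = 12.2995; K_W = (4C−1)/(4C−4)+0.615/C = 1.1164
τ_max = K_W·8FD/(πd³) = 1.1164·191.66 = 213.96 MPa
τ_max ≤ 256 MPa → acceptable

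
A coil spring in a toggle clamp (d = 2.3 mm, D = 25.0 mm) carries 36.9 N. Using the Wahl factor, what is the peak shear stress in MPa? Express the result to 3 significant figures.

219 MPa

Spring index C = D/d = 25.0/2.3 = 10.8696
K_W = (4C−1)/(4C−4) + 0.615/C = 42.478/39.478 + 0.0566 = 1.1326
τ₀ = 8FD/(πd³) = 8·36.9·25.0/(π·2.3³) = 7380/38.224 = 193.07 MPa
τ_max = K·τ₀ = 1.1326 × 193.07 = 218.67 MPa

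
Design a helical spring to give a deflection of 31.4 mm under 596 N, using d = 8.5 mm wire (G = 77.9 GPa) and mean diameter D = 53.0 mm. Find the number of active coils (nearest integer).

Required rate k = F/δ = 596/31.4 = 18.981 N/mm
N_a = Gd⁴/(8D³k) = (77.9×10³ × 8.5⁴)/(8 × 53.0³ × 18.981)
    = 4.06643e+08 / 2.26065e+07 = 17.99 → 18 coils

18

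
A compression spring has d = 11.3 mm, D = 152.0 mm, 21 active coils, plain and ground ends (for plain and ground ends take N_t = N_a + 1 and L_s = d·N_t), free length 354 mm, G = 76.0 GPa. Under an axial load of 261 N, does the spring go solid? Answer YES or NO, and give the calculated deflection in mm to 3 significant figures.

YES, δ = 124 mm

k = Gd⁴/(8D³N_a) = (76.0×10³)(11.3⁴)/(8·152.0³·21) = 2.1003 N/mm
N_t = 22; L_s = 11.3·22 = 248.6 mm; δ_solid = L₀ − L_s = 354 − 248.6 = 105.4 mm
δ = F/k = 261/2.1003 = 124.27 mm
δ ≥ δ_solid → spring goes solid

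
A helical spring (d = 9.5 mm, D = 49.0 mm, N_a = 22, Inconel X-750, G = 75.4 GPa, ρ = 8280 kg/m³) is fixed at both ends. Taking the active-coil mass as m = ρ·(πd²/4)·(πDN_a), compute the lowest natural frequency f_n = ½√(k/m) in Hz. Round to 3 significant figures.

61.1 Hz

k = Gd⁴/(8D³N_a) = (75.4×10³)(9.5⁴)/(8·49.0³·22) = 29.66 N/mm = 29660 N/m
Wire length L = πDN_a = π·49.0·22 = 3386.6 mm
m = ρ·(πd²/4)·L = 8280 × 70.882×10⁻⁶ m² × 3.3866 m = 1.9876 kg
f_n = ½√(k/m) = 0.5·√(29660/1.9876) = 0.5·√(14922) = 61.078 Hz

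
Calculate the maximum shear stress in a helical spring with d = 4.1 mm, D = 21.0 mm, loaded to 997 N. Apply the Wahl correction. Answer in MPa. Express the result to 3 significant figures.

Spring index C = D/d = 21.0/4.1 = 5.1220
K_W = (4C−1)/(4C−4) + 0.615/C = 19.488/16.488 + 0.1201 = 1.3020
τ₀ = 8FD/(πd³) = 8·997·21.0/(π·4.1³) = 167496/216.52 = 773.58 MPa
τ_max = K·τ₀ = 1.3020 × 773.58 = 1007.2 MPa

1010 MPa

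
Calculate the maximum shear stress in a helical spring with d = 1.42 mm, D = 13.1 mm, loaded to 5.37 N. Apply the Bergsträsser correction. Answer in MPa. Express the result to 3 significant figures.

71.8 MPa

Spring index C = D/d = 13.1/1.42 = 9.2254
K_B = (4C+2)/(4C−3) = 38.901/33.901 = 1.1475
τ₀ = 8FD/(πd³) = 8·5.37·13.1/(π·1.42³) = 562.776/8.9953 = 62.563 MPa
τ_max = K·τ₀ = 1.1475 × 62.563 = 71.791 MPa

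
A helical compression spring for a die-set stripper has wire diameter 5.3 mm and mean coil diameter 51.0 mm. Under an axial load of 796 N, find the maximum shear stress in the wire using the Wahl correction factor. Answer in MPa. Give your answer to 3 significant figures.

799 MPa

Spring index C = D/d = 51.0/5.3 = 9.6226
K_W = (4C−1)/(4C−4) + 0.615/C = 37.491/34.491 + 0.0639 = 1.1509
τ₀ = 8FD/(πd³) = 8·796·51.0/(π·5.3³) = 324768/467.71 = 694.38 MPa
τ_max = K·τ₀ = 1.1509 × 694.38 = 799.15 MPa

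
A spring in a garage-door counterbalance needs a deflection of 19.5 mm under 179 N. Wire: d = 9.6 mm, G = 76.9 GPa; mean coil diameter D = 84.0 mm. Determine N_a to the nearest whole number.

15

Required rate k = F/δ = 179/19.5 = 9.1795 N/mm
N_a = Gd⁴/(8D³k) = (76.9×10³ × 9.6⁴)/(8 × 84.0³ × 9.1795)
    = 6.53148e+08 / 4.35258e+07 = 15.01 → 15 coils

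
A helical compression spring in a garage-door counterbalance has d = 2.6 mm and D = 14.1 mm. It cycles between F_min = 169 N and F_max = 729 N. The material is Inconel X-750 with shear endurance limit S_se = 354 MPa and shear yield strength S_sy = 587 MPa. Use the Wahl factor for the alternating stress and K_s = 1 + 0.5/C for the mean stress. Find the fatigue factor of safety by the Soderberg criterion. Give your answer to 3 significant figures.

C = D/d = 14.1/2.6 = 5.4231; K_W = (4C−1)/(4C−4)+0.615/C = 1.2830; K_s = 1+0.5/C = 1.0922
F_a = (F_max−F_min)/2 = 280 N; F_m = (F_max+F_min)/2 = 449 N
τ_a = K_W·8F_aD/(πd³) = 1.2830 × 572 = 733.86 MPa
τ_m = K_s·8F_mD/(πd³) = 1.0922 × 917.25 = 1001.8 MPa
Soderberg: 1/n_f = τ_a/S_se + τ_m/S_sy = 733.86/354 + 1001.8/587 = 2.07305 + 1.70667 = 3.7797
n_f = 1/3.7797 = 0.2646

0.265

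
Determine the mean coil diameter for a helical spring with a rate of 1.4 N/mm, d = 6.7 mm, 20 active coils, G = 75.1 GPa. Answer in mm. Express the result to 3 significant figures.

D = (Gd⁴/(8N_a·k))^(1/3) = (75.1×10³·6.7⁴/(8·20·1.4))^(1/3)
  = (675602)^(1/3) = 87.7466 mm

87.7 mm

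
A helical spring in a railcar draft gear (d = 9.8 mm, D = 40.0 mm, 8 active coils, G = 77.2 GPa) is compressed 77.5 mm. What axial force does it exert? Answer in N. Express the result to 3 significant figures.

k = Gd⁴/(8D³N_a) = (77.2×10³)(9.8⁴)/(8·40.0³·8) = 173.84 N/mm
F = k·δ = 173.84 × 77.5 = 13473 N

13500 N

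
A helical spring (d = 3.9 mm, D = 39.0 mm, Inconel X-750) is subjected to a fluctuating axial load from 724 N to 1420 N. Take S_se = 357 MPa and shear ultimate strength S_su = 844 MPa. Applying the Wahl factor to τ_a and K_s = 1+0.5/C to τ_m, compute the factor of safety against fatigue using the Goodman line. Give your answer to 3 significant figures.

0.244

C = D/d = 39.0/3.9 = 10.0000; K_W = (4C−1)/(4C−4)+0.615/C = 1.1448; K_s = 1+0.5/C = 1.0500
F_a = (F_max−F_min)/2 = 348 N; F_m = (F_max+F_min)/2 = 1072 N
τ_a = K_W·8F_aD/(πd³) = 1.1448 × 582.63 = 667.01 MPa
τ_m = K_s·8F_mD/(πd³) = 1.0500 × 1794.8 = 1884.5 MPa
Goodman: 1/n_f = τ_a/S_se + τ_m/S_su = 667.01/357 + 1884.5/844 = 1.86838 + 2.23281 = 4.1012
n_f = 1/4.1012 = 0.2438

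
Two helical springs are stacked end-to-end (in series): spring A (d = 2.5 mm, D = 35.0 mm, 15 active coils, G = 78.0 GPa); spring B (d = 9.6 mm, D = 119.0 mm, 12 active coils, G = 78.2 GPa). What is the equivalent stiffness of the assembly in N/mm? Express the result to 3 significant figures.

0.518 N/mm

k_A = Gd⁴/(8D³N_a) = (78.0×10³)(2.5⁴)/(8·35.0³·15) = 0.5922 N/mm
k_B = Gd⁴/(8D³N_a) = (78.2×10³)(9.6⁴)/(8·119.0³·12) = 4.1056 N/mm
Series: 1/k_eq = 1/0.5922 + 1/4.1056 = 1.9322; k_eq = 0.51755 N/mm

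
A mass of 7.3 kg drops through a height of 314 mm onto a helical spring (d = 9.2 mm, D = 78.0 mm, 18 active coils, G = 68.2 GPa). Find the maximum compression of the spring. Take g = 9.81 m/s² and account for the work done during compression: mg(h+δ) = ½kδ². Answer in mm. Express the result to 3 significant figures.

k = Gd⁴/(8D³N_a) = (68.2×10³)(9.2⁴)/(8·78.0³·18) = 7.1497 N/mm
W = mg = 7.3 × 9.81 = 71.613 N
½kδ² − Wδ − Wh = 0 → δ = (W + √(W² + 2kWh))/k
δ = (71.613 + √(5128.4 + 321544))/7.1497 = (71.613 + 571.55)/7.1497 = 89.957 mm

90.0 mm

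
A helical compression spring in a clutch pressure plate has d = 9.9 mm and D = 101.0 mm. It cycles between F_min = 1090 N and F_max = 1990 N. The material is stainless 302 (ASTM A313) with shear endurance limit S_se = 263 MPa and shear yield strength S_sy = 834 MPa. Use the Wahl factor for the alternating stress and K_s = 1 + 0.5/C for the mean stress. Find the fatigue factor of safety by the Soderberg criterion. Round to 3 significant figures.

C = D/d = 101.0/9.9 = 10.2020; K_W = (4C−1)/(4C−4)+0.615/C = 1.1418; K_s = 1+0.5/C = 1.0490
F_a = (F_max−F_min)/2 = 450 N; F_m = (F_max+F_min)/2 = 1540 N
τ_a = K_W·8F_aD/(πd³) = 1.1418 × 119.28 = 136.19 MPa
τ_m = K_s·8F_mD/(πd³) = 1.0490 × 408.2 = 428.21 MPa
Soderberg: 1/n_f = τ_a/S_se + τ_m/S_sy = 136.19/263 + 428.21/834 = 0.51784 + 0.51344 = 1.0313
n_f = 1/1.0313 = 0.9697

0.970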